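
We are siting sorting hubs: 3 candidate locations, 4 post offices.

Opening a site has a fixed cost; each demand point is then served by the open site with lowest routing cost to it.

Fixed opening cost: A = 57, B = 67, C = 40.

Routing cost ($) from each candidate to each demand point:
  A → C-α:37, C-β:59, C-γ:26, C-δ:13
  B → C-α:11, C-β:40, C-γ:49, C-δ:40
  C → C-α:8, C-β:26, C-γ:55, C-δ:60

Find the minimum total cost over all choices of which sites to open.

170

Open {A, C}: assign each demand point to its cheapest open site.
  C-α→C 8, C-β→C 26, C-γ→A 26, C-δ→A 13
  routing cost 73, fixed 97 → total 170.
Compare {C}: routing cost 149 + fixed 40 = 189.
Compare {A}: routing cost 135 + fixed 57 = 192.
Compare {B}: routing cost 140 + fixed 67 = 207.
All other subsets cost ≥ 189. Minimum total cost: 170.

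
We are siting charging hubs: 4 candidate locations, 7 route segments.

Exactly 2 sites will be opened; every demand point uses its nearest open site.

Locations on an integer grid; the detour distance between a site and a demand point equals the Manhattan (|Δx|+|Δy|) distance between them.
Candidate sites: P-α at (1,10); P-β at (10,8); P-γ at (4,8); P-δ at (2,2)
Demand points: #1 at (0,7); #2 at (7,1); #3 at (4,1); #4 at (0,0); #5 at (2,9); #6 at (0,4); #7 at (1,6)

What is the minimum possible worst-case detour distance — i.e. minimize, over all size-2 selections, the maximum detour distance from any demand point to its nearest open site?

6

Open {P-α, P-δ}.
  Farthest demand point is #2 at detour distance 6 (to P-δ); all others are ≤ 6.
With {P-γ, P-δ} the worst case is 6.
With {P-β, P-δ} the worst case is 7.
No size-2 selection achieves below 6.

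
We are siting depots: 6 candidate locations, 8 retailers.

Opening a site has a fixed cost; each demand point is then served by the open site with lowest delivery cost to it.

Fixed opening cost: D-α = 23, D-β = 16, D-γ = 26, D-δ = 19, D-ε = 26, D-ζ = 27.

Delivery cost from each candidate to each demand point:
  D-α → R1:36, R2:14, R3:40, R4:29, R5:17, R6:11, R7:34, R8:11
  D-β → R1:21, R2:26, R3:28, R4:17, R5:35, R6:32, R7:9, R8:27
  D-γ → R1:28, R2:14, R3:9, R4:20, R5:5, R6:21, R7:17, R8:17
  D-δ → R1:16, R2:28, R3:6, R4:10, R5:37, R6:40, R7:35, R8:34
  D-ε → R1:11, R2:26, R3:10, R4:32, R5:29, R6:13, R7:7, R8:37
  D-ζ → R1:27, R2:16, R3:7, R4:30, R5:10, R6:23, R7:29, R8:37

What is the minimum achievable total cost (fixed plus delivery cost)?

Open {D-γ, D-ε}: assign each demand point to its cheapest open site.
  R1→D-ε 11, R2→D-γ 14, R3→D-γ 9, R4→D-γ 20, R5→D-γ 5, R6→D-ε 13, R7→D-ε 7, R8→D-γ 17
  delivery cost 96, fixed 52 → total 148.
Compare {D-γ, D-δ}: delivery cost 106 + fixed 45 = 151.
Compare {D-α, D-β, D-δ}: delivery cost 94 + fixed 58 = 152.
Compare {D-γ, D-δ, D-ε}: delivery cost 83 + fixed 71 = 154.
All other subsets cost ≥ 151. Minimum total cost: 148.

148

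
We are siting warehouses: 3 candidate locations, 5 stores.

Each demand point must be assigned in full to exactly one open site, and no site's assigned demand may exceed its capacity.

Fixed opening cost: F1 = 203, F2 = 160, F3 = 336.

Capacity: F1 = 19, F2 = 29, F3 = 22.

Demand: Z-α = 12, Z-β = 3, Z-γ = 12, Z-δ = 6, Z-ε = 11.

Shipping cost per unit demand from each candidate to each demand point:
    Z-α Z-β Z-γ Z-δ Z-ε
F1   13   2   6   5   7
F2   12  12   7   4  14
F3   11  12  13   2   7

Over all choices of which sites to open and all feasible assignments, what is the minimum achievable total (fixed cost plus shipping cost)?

734

Open {F1, F2}; cheapest assignment that respects the capacities:
  F1 (cap 19, load 17): Z-δ, Z-ε — cost 6×5 + 11×7 = 107
  F2 (cap 29, load 27): Z-α, Z-β, Z-γ — cost 12×12 + 3×12 + 12×7 = 264
  Shipping 371, fixed 363 → total 734.
  Any other capacity-feasible assignment to {F1, F2} ships for at least 371.
Compare {F2, F3}: its best feasible assignment gives total 849.
Compare {F1, F2, F3}: its best feasible assignment gives total 1010.
Every other set of open sites that can feasibly serve all demand totals ≥ 849 even under its best assignment. Minimum: 734.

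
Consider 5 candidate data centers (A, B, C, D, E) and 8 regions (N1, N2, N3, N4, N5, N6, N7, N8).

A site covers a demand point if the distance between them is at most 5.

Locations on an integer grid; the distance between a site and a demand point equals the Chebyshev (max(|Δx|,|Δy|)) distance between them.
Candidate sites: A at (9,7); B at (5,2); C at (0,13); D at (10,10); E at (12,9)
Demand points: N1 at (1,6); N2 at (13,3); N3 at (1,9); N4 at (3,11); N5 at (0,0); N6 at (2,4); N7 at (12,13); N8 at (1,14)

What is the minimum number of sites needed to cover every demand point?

Coverage sets (demand points within 5 of each site):
  A: {N2}
  B: {N1, N5, N6}
  C: {N3, N4, N8}
  D: {N7}
  E: {N7}
No 3 sites suffice: every size-3 union leaves at least one demand point uncovered.
But {A, B, C, D} covers everything, so the minimum is 4.

4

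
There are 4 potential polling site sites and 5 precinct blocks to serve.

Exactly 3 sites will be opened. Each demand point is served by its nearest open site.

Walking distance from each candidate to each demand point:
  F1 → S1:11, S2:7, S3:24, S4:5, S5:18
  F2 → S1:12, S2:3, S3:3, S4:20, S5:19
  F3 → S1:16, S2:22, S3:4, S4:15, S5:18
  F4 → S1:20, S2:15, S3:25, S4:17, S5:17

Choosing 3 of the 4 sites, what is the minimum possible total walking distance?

Open {F1, F2, F4}.
  S1→F1 11, S2→F2 3, S3→F2 3, S4→F1 5, S5→F4 17  ⇒ total 39.
Compare {F1, F2, F3}: total 40.
Compare {F1, F3, F4}: total 44.
No size-3 selection does better; minimum is 39.

39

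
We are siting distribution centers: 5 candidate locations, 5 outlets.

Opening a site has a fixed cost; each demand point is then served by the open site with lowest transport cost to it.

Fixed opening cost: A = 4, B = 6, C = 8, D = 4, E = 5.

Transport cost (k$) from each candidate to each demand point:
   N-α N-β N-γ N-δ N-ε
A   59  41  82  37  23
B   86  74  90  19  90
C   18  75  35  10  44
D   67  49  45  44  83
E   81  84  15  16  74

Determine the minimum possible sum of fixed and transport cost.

124

Open {A, C, E}: assign each demand point to its cheapest open site.
  N-α→C 18, N-β→A 41, N-γ→E 15, N-δ→C 10, N-ε→A 23
  transport cost 107, fixed 17 → total 124.
Compare {A, C, D, E}: transport cost 107 + fixed 21 = 128.
Compare {A, B, C, E}: transport cost 107 + fixed 23 = 130.
Compare {A, B, C, D, E}: transport cost 107 + fixed 27 = 134.
All other subsets cost ≥ 128. Minimum total cost: 124.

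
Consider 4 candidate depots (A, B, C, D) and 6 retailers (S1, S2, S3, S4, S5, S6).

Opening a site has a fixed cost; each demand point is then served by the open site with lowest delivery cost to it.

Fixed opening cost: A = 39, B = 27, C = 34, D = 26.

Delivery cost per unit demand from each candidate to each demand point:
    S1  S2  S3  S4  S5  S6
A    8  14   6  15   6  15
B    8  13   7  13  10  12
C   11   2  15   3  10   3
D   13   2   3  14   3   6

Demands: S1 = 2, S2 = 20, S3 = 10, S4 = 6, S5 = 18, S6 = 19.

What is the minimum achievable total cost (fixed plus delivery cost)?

281

Open {C, D}: assign each demand point to its cheapest open site.
  S1→C 2×11=22, S2→C 20×2=40, S3→D 10×3=30, S4→C 6×3=18, S5→D 18×3=54, S6→C 19×3=57
  delivery cost 221, fixed 60 → total 281.
Compare {B, C, D}: delivery cost 215 + fixed 87 = 302.
Compare {A, C, D}: delivery cost 215 + fixed 99 = 314.
Compare {A, B, C, D}: delivery cost 215 + fixed 126 = 341.
All other subsets cost ≥ 302. Minimum total cost: 281.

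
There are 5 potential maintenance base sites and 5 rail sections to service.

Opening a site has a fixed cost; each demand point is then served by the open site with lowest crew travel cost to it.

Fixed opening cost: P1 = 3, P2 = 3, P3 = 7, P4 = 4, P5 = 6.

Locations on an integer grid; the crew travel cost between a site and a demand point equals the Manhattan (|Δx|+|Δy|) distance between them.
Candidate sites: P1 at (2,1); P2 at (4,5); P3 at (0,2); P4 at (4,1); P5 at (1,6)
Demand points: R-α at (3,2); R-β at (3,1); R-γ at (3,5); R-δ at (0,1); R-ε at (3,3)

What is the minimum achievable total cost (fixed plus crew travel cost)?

15

Open {P1, P2}: assign each demand point to its cheapest open site.
  R-α→P1 2, R-β→P1 1, R-γ→P2 1, R-δ→P1 2, R-ε→P1 3
  crew travel cost 9, fixed 6 → total 15.
Compare {P1}: crew travel cost 13 + fixed 3 = 16.
Compare {P2, P4}: crew travel cost 11 + fixed 7 = 18.
Compare {P4}: crew travel cost 15 + fixed 4 = 19.
All other subsets cost ≥ 16. Minimum total cost: 15.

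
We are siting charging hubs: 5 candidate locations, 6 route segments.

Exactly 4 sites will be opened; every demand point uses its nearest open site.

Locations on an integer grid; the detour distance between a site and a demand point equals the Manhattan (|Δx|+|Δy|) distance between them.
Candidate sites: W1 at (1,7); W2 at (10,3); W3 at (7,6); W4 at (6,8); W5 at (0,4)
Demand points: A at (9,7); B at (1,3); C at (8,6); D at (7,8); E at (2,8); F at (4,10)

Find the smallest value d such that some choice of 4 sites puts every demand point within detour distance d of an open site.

4

Open {W1, W2, W3, W4}.
  Farthest demand point is B at detour distance 4 (to W1); all others are ≤ 4.
With {W1, W2, W4, W5} the worst case is 4.
With {W1, W3, W4, W5} the worst case is 4.
No size-4 selection achieves below 4.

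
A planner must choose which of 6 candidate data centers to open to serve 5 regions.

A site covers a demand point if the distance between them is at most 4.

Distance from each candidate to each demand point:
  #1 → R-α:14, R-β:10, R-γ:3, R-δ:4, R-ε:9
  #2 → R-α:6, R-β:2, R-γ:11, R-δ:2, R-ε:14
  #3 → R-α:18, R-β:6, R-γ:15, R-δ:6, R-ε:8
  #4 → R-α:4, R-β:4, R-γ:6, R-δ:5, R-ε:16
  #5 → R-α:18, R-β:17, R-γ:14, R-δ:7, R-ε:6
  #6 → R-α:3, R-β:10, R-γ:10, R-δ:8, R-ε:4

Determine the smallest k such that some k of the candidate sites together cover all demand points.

Coverage sets (demand points within 4 of each site):
  #1: {R-γ, R-δ}
  #2: {R-β, R-δ}
  #3: {}
  #4: {R-α, R-β}
  #5: {}
  #6: {R-α, R-ε}
No 2 sites suffice: every size-2 union leaves at least one demand point uncovered.
But {#1, #2, #6} covers everything, so the minimum is 3.

3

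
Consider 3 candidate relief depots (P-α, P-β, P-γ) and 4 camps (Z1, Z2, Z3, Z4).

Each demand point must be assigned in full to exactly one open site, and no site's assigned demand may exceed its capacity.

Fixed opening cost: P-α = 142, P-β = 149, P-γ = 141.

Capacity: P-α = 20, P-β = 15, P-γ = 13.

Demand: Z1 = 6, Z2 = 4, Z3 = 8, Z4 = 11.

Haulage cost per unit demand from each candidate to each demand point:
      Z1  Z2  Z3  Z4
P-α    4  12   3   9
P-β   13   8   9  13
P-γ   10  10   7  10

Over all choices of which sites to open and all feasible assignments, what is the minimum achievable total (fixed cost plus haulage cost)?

489

Open {P-α, P-γ}; cheapest assignment that respects the capacities:
  P-α (cap 20, load 18): Z1, Z2, Z3 — cost 6×4 + 4×12 + 8×3 = 96
  P-γ (cap 13, load 11): Z4 — cost 11×10 = 110
  Shipping 206, fixed 283 → total 489.
  Any other capacity-feasible assignment to {P-α, P-γ} ships for at least 206.
Compare {P-α, P-β}: its best feasible assignment gives total 514.
Compare {P-α, P-β, P-γ}: its best feasible assignment gives total 622.
Every other set of open sites that can feasibly serve all demand totals ≥ 514 even under its best assignment. Minimum: 489.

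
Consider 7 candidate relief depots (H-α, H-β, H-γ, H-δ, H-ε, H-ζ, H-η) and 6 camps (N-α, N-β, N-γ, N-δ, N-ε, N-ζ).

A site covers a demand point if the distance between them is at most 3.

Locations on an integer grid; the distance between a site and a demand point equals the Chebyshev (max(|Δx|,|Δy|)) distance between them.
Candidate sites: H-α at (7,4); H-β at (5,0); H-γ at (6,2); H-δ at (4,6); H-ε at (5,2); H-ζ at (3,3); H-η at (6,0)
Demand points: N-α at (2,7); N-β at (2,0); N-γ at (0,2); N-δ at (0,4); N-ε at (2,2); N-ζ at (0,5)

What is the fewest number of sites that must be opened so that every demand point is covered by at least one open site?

2

Coverage sets (demand points within 3 of each site):
  H-α: {}
  H-β: {N-β, N-ε}
  H-γ: {}
  H-δ: {N-α}
  H-ε: {N-β, N-ε}
  H-ζ: {N-β, N-γ, N-δ, N-ε, N-ζ}
  H-η: {}
No single site covers all 6 demand points.
But {H-δ, H-ζ} covers everything, so the minimum is 2.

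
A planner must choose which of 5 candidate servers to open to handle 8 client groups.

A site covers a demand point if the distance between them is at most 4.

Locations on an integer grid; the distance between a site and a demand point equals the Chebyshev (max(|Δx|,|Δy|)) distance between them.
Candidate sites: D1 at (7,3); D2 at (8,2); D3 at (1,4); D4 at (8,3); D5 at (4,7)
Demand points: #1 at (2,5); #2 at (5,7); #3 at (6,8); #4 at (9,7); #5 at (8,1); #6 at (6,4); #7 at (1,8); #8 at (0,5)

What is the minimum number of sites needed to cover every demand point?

2

Coverage sets (demand points within 4 of each site):
  D1: {#2, #4, #5, #6}
  D2: {#5, #6}
  D3: {#1, #2, #7, #8}
  D4: {#2, #4, #5, #6}
  D5: {#1, #2, #3, #6, #7, #8}
No single site covers all 8 demand points.
But {D1, D5} covers everything, so the minimum is 2.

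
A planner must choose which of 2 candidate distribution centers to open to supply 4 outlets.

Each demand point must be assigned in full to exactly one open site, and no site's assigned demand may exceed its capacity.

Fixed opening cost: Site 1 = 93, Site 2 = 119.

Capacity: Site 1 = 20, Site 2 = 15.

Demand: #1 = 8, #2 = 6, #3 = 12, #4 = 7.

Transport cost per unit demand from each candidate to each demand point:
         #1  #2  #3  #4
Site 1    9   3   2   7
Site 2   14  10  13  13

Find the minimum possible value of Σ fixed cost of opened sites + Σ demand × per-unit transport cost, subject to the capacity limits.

Open {Site 1, Site 2}; cheapest assignment that respects the capacities:
  Site 1 (cap 20, load 19): #3, #4 — cost 12×2 + 7×7 = 73
  Site 2 (cap 15, load 14): #1, #2 — cost 8×14 + 6×10 = 172
  Shipping 245, fixed 212 → total 457.
  Any other capacity-feasible assignment to {Site 1, Site 2} ships for at least 245.
Total demand is 33 and no other set of sites has combined capacity ≥ 33, so {Site 1, Site 2} is the only feasible choice of open sites. Minimum: 457.

457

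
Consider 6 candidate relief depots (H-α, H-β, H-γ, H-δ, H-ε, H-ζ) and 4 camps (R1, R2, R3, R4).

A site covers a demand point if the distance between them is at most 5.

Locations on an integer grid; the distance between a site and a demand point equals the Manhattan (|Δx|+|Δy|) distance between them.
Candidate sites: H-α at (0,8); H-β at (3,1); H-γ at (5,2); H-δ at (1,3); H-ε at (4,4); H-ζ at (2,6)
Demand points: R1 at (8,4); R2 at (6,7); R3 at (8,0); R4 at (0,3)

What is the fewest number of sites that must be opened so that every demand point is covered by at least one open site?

2

Coverage sets (demand points within 5 of each site):
  H-α: {R4}
  H-β: {R4}
  H-γ: {R1, R3}
  H-δ: {R4}
  H-ε: {R1, R2, R4}
  H-ζ: {R2, R4}
No single site covers all 4 demand points.
But {H-γ, H-ε} covers everything, so the minimum is 2.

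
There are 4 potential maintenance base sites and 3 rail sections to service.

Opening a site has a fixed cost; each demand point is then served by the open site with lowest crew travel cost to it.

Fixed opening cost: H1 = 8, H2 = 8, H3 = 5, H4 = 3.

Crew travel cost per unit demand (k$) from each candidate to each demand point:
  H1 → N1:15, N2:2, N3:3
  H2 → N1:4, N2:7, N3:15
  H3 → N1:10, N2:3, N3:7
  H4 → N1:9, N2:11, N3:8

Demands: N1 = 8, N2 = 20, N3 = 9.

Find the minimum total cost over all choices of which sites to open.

115

Open {H1, H2}: assign each demand point to its cheapest open site.
  N1→H2 8×4=32, N2→H1 20×2=40, N3→H1 9×3=27
  crew travel cost 99, fixed 16 → total 115.
Compare {H1, H2, H4}: crew travel cost 99 + fixed 19 = 118.
Compare {H1, H2, H3}: crew travel cost 99 + fixed 21 = 120.
Compare {H1, H2, H3, H4}: crew travel cost 99 + fixed 24 = 123.
All other subsets cost ≥ 118. Minimum total cost: 115.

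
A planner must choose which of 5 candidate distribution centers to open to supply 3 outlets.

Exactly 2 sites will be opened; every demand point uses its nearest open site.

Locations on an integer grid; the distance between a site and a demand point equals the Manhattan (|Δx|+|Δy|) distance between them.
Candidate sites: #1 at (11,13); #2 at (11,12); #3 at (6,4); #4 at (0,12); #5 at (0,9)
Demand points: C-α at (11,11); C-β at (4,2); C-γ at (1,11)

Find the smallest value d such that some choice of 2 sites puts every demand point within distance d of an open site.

11

Open {#1, #5}.
  Farthest demand point is C-β at distance 11 (to #5); all others are ≤ 11.
With {#2, #3} the worst case is 11.
With {#2, #5} the worst case is 11.
No size-2 selection achieves below 11.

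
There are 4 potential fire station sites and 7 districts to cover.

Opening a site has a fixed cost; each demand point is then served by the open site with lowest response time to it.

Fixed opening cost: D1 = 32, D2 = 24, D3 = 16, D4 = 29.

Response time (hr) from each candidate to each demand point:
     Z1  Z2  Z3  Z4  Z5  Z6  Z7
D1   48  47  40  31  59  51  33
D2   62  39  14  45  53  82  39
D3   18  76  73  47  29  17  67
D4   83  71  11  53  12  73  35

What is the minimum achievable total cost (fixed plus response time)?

Open {D2, D3}: assign each demand point to its cheapest open site.
  Z1→D3 18, Z2→D2 39, Z3→D2 14, Z4→D2 45, Z5→D3 29, Z6→D3 17, Z7→D2 39
  response time 201, fixed 40 → total 241.
Compare {D1, D3, D4}: response time 169 + fixed 77 = 246.
Compare {D2, D3, D4}: response time 177 + fixed 69 = 246.
Compare {D1, D2, D3}: response time 181 + fixed 72 = 253.
All other subsets cost ≥ 246. Minimum total cost: 241.

241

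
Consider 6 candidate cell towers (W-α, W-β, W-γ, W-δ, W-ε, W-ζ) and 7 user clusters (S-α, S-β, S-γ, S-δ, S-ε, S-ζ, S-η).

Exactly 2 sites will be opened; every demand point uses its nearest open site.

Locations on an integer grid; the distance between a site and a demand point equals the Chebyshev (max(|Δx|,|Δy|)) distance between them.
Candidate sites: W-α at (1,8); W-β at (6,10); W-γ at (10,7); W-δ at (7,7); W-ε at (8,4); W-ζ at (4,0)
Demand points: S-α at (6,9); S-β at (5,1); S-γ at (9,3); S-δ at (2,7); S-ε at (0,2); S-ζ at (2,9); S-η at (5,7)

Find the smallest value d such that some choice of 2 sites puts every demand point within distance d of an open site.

Open {W-α, W-ζ}.
  Farthest demand point is S-α at distance 5 (to W-α); all others are ≤ 5.
With {W-β, W-ζ} the worst case is 5.
With {W-δ, W-ζ} the worst case is 5.
No size-2 selection achieves below 5.

5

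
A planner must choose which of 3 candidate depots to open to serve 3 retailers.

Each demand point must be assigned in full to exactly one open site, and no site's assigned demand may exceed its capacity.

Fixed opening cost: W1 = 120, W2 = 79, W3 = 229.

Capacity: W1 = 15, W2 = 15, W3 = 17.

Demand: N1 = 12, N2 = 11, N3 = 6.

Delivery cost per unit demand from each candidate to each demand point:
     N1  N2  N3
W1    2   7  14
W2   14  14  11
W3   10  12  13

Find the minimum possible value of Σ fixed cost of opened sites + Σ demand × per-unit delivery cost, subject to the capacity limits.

Open {W1, W3}; cheapest assignment that respects the capacities:
  W1 (cap 15, load 12): N1 — cost 12×2 = 24
  W3 (cap 17, load 17): N2, N3 — cost 11×12 + 6×13 = 210
  Shipping 234, fixed 349 → total 583.
  Any other capacity-feasible assignment to {W1, W3} ships for at least 234.
Compare {W1, W2, W3}: its best feasible assignment gives total 650.
Compare {W2, W3}: its best feasible assignment gives total 686.
Every other set of open sites that can feasibly serve all demand totals ≥ 650 even under its best assignment. Minimum: 583.

583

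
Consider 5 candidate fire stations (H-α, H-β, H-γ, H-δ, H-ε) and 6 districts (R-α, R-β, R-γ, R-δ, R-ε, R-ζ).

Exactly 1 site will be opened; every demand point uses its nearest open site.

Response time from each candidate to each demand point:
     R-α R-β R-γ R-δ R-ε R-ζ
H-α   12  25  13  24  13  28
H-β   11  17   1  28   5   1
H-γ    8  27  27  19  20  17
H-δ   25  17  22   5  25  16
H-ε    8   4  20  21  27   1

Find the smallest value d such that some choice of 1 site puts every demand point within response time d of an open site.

25

Open {H-δ}.
  Farthest demand point is R-α at response time 25 (to H-δ); all others are ≤ 25.
With {H-γ} the worst case is 27.
With {H-ε} the worst case is 27.
No size-1 selection achieves below 25.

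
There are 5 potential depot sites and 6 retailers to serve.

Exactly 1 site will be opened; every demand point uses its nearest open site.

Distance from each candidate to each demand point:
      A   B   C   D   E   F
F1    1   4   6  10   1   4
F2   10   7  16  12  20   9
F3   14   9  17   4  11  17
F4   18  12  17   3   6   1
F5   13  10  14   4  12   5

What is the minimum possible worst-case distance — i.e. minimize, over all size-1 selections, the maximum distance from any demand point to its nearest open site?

10

Open {F1}.
  Farthest demand point is D at distance 10 (to F1); all others are ≤ 10.
With {F5} the worst case is 14.
With {F3} the worst case is 17.
No size-1 selection achieves below 10.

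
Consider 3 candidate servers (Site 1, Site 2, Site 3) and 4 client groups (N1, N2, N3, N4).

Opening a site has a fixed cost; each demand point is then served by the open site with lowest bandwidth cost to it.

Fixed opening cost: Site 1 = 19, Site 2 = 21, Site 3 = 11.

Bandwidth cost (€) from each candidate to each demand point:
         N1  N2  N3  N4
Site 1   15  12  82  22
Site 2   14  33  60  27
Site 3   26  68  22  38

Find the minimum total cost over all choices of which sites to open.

Open {Site 1, Site 3}: assign each demand point to its cheapest open site.
  N1→Site 1 15, N2→Site 1 12, N3→Site 3 22, N4→Site 1 22
  bandwidth cost 71, fixed 30 → total 101.
Compare {Site 1, Site 2, Site 3}: bandwidth cost 70 + fixed 51 = 121.
Compare {Site 2, Site 3}: bandwidth cost 96 + fixed 32 = 128.
Compare {Site 1, Site 2}: bandwidth cost 108 + fixed 40 = 148.
All other subsets cost ≥ 121. Minimum total cost: 101.

101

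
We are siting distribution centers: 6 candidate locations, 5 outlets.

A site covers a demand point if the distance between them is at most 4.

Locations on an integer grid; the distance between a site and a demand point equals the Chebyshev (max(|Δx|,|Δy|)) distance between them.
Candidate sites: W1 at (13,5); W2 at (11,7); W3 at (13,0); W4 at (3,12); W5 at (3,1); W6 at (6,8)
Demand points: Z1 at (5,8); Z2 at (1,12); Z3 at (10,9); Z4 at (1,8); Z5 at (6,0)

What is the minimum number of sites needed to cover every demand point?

3

Coverage sets (demand points within 4 of each site):
  W1: {Z3}
  W2: {Z3}
  W3: {}
  W4: {Z1, Z2, Z4}
  W5: {Z5}
  W6: {Z1, Z3}
No 2 sites suffice: every size-2 union leaves at least one demand point uncovered.
But {W1, W4, W5} covers everything, so the minimum is 3.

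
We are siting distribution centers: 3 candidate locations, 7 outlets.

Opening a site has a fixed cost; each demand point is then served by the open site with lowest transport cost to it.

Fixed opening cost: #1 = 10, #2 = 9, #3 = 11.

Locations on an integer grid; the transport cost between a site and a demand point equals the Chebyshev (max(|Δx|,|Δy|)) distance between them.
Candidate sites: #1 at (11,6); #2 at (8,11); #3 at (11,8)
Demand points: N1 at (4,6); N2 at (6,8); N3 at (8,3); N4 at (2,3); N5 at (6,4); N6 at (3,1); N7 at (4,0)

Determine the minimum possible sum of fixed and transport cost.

54

Open {#1}: assign each demand point to its cheapest open site.
  N1→#1 7, N2→#1 5, N3→#1 3, N4→#1 9, N5→#1 5, N6→#1 8, N7→#1 7
  transport cost 44, fixed 10 → total 54.
Compare {#3}: transport cost 47 + fixed 11 = 58.
Compare {#1, #2}: transport cost 39 + fixed 19 = 58.
Compare {#2}: transport cost 52 + fixed 9 = 61.
All other subsets cost ≥ 58. Minimum total cost: 54.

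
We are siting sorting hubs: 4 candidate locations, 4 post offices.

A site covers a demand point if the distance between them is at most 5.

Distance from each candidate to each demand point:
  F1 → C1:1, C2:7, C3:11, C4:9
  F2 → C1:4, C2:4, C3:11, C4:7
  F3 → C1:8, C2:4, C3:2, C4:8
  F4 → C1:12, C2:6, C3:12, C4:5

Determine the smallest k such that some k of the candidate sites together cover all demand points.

3

Coverage sets (demand points within 5 of each site):
  F1: {C1}
  F2: {C1, C2}
  F3: {C2, C3}
  F4: {C4}
No 2 sites suffice: every size-2 union leaves at least one demand point uncovered.
But {F1, F3, F4} covers everything, so the minimum is 3.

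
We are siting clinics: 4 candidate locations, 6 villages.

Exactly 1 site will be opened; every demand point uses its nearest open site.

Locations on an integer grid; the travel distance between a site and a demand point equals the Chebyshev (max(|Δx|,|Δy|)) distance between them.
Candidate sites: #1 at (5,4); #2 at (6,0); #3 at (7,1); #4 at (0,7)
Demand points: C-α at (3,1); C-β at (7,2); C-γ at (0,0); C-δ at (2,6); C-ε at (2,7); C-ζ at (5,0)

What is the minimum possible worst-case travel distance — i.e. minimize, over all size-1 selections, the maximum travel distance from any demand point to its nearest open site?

Open {#1}.
  Farthest demand point is C-γ at travel distance 5 (to #1); all others are ≤ 5.
With {#2} the worst case is 7.
With {#3} the worst case is 7.
No size-1 selection achieves below 5.

5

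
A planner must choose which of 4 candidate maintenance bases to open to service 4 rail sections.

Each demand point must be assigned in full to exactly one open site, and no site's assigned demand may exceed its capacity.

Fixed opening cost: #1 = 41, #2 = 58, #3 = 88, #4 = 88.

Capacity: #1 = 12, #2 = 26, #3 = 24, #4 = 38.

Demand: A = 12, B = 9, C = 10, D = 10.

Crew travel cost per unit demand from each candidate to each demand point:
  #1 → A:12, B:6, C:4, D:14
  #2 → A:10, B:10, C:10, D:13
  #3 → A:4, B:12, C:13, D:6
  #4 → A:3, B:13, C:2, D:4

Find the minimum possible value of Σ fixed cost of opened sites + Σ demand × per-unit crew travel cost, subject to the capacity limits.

Open {#1, #4}; cheapest assignment that respects the capacities:
  #1 (cap 12, load 9): B — cost 9×6 = 54
  #4 (cap 38, load 32): A, C, D — cost 12×3 + 10×2 + 10×4 = 96
  Shipping 150, fixed 129 → total 279.
  Any other capacity-feasible assignment to {#1, #4} ships for at least 150.
Compare {#2, #4}: its best feasible assignment gives total 332.
Compare {#1, #2, #4}: its best feasible assignment gives total 337.
Every other set of open sites that can feasibly serve all demand totals ≥ 332 even under its best assignment. Minimum: 279.

279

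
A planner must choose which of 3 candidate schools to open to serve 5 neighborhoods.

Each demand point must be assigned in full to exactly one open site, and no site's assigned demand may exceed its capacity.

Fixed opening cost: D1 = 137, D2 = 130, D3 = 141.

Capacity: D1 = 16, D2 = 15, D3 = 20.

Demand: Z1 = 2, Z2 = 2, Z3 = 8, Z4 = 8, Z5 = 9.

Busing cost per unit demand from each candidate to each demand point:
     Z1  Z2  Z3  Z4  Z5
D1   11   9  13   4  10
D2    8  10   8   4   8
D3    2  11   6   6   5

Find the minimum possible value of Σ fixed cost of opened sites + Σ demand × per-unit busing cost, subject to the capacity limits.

Open {D2, D3}; cheapest assignment that respects the capacities:
  D2 (cap 15, load 10): Z2, Z4 — cost 2×10 + 8×4 = 52
  D3 (cap 20, load 19): Z1, Z3, Z5 — cost 2×2 + 8×6 + 9×5 = 97
  Shipping 149, fixed 271 → total 420.
  Any other capacity-feasible assignment to {D2, D3} ships for at least 149.
Compare {D1, D3}: its best feasible assignment gives total 425.
Compare {D1, D2}: its best feasible assignment gives total 511.
Every other set of open sites that can feasibly serve all demand totals ≥ 425 even under its best assignment. Minimum: 420.

420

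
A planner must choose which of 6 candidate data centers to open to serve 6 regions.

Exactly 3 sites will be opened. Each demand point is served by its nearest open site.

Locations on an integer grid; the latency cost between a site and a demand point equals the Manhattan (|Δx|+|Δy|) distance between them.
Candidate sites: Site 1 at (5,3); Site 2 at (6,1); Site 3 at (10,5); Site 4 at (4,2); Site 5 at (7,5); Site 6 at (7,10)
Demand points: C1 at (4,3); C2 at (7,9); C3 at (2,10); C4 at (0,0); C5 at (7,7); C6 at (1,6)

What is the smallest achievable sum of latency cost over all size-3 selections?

22

Open {Site 4, Site 5, Site 6}.
  C1→Site 4 1, C2→Site 6 1, C3→Site 6 5, C4→Site 4 6, C5→Site 5 2, C6→Site 4 7  ⇒ total 22.
Compare {Site 1, Site 4, Site 6}: total 23.
Compare {Site 2, Site 4, Site 6}: total 23.
No size-3 selection does better; minimum is 22.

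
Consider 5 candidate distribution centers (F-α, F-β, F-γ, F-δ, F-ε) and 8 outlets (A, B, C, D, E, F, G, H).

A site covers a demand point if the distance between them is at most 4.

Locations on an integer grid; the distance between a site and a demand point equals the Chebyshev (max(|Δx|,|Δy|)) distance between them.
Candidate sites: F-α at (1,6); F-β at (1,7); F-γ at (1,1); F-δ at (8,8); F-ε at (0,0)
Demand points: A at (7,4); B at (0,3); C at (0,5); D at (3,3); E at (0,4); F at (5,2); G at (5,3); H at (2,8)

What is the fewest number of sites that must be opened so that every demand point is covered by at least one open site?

Coverage sets (demand points within 4 of each site):
  F-α: {B, C, D, E, F, G, H}
  F-β: {B, C, D, E, G, H}
  F-γ: {B, C, D, E, F, G}
  F-δ: {A}
  F-ε: {B, D, E}
No single site covers all 8 demand points.
But {F-α, F-δ} covers everything, so the minimum is 2.

2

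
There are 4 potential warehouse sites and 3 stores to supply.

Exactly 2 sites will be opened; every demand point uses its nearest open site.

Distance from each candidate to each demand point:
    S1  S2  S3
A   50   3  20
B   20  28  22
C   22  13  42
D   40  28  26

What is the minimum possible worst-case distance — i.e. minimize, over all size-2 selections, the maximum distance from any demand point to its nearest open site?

20

Open {A, B}.
  Farthest demand point is S1 at distance 20 (to B); all others are ≤ 20.
With {A, C} the worst case is 22.
With {B, C} the worst case is 22.
No size-2 selection achieves below 20.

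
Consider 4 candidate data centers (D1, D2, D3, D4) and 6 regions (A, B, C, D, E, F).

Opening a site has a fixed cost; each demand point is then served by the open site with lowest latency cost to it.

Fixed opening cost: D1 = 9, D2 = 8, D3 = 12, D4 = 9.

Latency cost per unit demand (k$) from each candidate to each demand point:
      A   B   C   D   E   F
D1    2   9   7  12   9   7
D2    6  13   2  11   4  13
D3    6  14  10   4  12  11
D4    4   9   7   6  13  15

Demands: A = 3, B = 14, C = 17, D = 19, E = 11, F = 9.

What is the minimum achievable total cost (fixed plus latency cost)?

Open {D1, D2, D3}: assign each demand point to its cheapest open site.
  A→D1 3×2=6, B→D1 14×9=126, C→D2 17×2=34, D→D3 19×4=76, E→D2 11×4=44, F→D1 9×7=63
  latency cost 349, fixed 29 → total 378.
Compare {D1, D2, D3, D4}: latency cost 349 + fixed 38 = 387.
Compare {D1, D2, D4}: latency cost 387 + fixed 26 = 413.
Compare {D2, D3, D4}: latency cost 391 + fixed 29 = 420.
All other subsets cost ≥ 387. Minimum total cost: 378.

378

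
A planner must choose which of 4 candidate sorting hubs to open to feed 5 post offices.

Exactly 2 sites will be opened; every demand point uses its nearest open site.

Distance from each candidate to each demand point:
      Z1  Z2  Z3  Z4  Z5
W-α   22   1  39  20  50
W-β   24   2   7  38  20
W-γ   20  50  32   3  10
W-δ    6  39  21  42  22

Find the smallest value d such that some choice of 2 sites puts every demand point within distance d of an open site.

20

Open {W-β, W-γ}.
  Farthest demand point is Z1 at distance 20 (to W-γ); all others are ≤ 20.
With {W-α, W-β} the worst case is 22.
With {W-α, W-δ} the worst case is 22.
No size-2 selection achieves below 20.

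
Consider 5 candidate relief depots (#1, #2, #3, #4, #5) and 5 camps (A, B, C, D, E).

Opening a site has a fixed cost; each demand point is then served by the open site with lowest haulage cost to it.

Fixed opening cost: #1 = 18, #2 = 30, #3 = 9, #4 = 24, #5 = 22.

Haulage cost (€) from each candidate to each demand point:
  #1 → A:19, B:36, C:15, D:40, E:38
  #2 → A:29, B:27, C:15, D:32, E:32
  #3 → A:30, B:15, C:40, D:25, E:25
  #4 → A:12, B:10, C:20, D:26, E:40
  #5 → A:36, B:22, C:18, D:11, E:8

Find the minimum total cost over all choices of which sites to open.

105

Open {#4, #5}: assign each demand point to its cheapest open site.
  A→#4 12, B→#4 10, C→#5 18, D→#5 11, E→#5 8
  haulage cost 59, fixed 46 → total 105.
Compare {#3, #5}: haulage cost 82 + fixed 31 = 113.
Compare {#3, #4, #5}: haulage cost 59 + fixed 55 = 114.
Compare {#1, #5}: haulage cost 75 + fixed 40 = 115.
All other subsets cost ≥ 113. Minimum total cost: 105.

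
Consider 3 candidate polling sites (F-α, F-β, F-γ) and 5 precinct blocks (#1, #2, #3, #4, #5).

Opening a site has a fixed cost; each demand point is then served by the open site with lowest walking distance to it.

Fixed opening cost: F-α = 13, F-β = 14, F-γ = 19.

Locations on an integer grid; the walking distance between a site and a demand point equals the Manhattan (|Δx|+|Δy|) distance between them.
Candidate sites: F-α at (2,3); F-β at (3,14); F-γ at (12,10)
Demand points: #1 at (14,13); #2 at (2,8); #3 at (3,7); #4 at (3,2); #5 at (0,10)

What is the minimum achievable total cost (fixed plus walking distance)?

Open {F-α}: assign each demand point to its cheapest open site.
  #1→F-α 22, #2→F-α 5, #3→F-α 5, #4→F-α 2, #5→F-α 9
  walking distance 43, fixed 13 → total 56.
Compare {F-α, F-β}: walking distance 31 + fixed 27 = 58.
Compare {F-α, F-γ}: walking distance 26 + fixed 32 = 58.
Compare {F-β}: walking distance 45 + fixed 14 = 59.
All other subsets cost ≥ 58. Minimum total cost: 56.

56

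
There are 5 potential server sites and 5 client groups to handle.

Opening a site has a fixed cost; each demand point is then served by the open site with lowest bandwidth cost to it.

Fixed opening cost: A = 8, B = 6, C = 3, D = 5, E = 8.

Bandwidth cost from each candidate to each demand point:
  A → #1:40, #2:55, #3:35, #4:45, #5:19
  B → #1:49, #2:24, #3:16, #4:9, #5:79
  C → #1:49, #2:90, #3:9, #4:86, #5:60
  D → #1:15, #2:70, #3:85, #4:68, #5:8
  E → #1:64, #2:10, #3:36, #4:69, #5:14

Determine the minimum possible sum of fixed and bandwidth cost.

Open {B, C, D, E}: assign each demand point to its cheapest open site.
  #1→D 15, #2→E 10, #3→C 9, #4→B 9, #5→D 8
  bandwidth cost 51, fixed 22 → total 73.
Compare {B, D, E}: bandwidth cost 58 + fixed 19 = 77.
Compare {B, C, D}: bandwidth cost 65 + fixed 14 = 79.
Compare {A, B, C, D, E}: bandwidth cost 51 + fixed 30 = 81.
All other subsets cost ≥ 77. Minimum total cost: 73.

73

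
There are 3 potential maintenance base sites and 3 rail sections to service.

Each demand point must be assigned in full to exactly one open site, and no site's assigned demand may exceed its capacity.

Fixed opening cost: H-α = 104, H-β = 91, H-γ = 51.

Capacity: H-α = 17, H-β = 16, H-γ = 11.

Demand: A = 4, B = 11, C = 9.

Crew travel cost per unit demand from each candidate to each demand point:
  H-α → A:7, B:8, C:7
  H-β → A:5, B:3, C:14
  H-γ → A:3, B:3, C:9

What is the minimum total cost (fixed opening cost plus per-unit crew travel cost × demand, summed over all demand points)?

276

Open {H-β, H-γ}; cheapest assignment that respects the capacities:
  H-β (cap 16, load 15): A, B — cost 4×5 + 11×3 = 53
  H-γ (cap 11, load 9): C — cost 9×9 = 81
  Shipping 134, fixed 142 → total 276.
  Any other capacity-feasible assignment to {H-β, H-γ} ships for at least 134.
Compare {H-α, H-γ}: its best feasible assignment gives total 279.
Compare {H-α, H-β}: its best feasible assignment gives total 311.
Every other set of open sites that can feasibly serve all demand totals ≥ 279 even under its best assignment. Minimum: 276.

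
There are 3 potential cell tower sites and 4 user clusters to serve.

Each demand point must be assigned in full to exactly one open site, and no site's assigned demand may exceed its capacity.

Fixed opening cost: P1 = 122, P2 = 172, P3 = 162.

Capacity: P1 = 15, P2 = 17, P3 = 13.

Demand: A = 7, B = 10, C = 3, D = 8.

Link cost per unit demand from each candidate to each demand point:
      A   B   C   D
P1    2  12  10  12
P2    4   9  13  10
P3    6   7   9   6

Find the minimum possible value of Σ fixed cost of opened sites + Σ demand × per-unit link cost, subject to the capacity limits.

Open {P1, P3}; cheapest assignment that respects the capacities:
  P1 (cap 15, load 15): A, D — cost 7×2 + 8×12 = 110
  P3 (cap 13, load 13): B, C — cost 10×7 + 3×9 = 97
  Shipping 207, fixed 284 → total 491.
  Any other capacity-feasible assignment to {P1, P3} ships for at least 207.
Compare {P2, P3}: its best feasible assignment gives total 527.
Compare {P1, P2}: its best feasible assignment gives total 533.
Every other set of open sites that can feasibly serve all demand totals ≥ 527 even under its best assignment. Minimum: 491.

491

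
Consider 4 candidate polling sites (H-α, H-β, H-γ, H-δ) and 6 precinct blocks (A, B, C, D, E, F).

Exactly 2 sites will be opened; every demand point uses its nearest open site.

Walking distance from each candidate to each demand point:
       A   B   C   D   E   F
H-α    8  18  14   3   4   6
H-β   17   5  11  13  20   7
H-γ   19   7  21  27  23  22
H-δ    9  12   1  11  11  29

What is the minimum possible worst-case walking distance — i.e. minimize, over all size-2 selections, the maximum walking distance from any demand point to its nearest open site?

11

Open {H-α, H-β}.
  Farthest demand point is C at walking distance 11 (to H-β); all others are ≤ 11.
With {H-β, H-δ} the worst case is 11.
With {H-α, H-δ} the worst case is 12.
No size-2 selection achieves below 11.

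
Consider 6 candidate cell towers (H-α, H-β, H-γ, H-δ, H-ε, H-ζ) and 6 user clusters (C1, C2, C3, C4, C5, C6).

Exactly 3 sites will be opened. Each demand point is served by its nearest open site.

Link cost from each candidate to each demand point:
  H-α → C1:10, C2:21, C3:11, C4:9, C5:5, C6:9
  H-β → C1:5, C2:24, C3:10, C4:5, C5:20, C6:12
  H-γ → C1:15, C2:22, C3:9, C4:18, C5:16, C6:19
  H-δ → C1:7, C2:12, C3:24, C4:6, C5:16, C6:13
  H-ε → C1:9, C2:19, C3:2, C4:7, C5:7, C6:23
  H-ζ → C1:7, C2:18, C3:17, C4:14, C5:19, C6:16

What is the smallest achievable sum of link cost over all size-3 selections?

41

Open {H-α, H-δ, H-ε}.
  C1→H-δ 7, C2→H-δ 12, C3→H-ε 2, C4→H-δ 6, C5→H-α 5, C6→H-α 9  ⇒ total 41.
Compare {H-β, H-δ, H-ε}: total 43.
Compare {H-α, H-β, H-ε}: total 45.
No size-3 selection does better; minimum is 41.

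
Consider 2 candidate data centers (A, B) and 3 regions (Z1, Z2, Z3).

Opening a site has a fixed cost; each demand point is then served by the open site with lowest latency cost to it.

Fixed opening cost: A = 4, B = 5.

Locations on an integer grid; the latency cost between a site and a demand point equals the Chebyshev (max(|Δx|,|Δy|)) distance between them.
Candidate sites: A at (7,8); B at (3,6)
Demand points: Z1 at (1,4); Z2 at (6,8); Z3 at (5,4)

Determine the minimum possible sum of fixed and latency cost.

Open {B}: assign each demand point to its cheapest open site.
  Z1→B 2, Z2→B 3, Z3→B 2
  latency cost 7, fixed 5 → total 12.
Compare {A, B}: latency cost 5 + fixed 9 = 14.
Compare {A}: latency cost 11 + fixed 4 = 15.

12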